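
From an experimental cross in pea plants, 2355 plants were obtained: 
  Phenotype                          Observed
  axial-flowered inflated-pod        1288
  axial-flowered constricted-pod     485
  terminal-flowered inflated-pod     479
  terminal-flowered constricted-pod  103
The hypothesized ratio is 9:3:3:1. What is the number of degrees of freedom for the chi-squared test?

A goodness-of-fit test with 4 phenotype classes has df = 4 − 1 = 3.

3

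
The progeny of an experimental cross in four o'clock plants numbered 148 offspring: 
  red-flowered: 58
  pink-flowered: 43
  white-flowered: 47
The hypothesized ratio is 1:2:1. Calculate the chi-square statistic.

27.608

Expected counts for N = 148 under a 1:2:1 ratio (total parts = 4):
  red-flowered: 148 × 1/4 = 37
  pink-flowered: 148 × 2/4 = 74
  white-flowered: 148 × 1/4 = 37
χ² = Σ (O − E)² / E
  red-flowered: (58 − 37)² / 37 = 11.9189
  pink-flowered: (43 − 74)² / 74 = 12.9865
  white-flowered: (47 − 37)² / 37 = 2.7027
χ² = 11.9189 + 12.9865 + 2.7027 = 27.6081 ≈ 27.608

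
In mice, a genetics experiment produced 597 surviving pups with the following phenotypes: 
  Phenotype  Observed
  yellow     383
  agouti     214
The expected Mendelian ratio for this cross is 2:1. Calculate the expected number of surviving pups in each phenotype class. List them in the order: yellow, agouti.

Total ratio parts = 3. Expected numbers out of 597:
  yellow: 597 × 2/3 = 398
  agouti: 597 × 1/3 = 199

398, 199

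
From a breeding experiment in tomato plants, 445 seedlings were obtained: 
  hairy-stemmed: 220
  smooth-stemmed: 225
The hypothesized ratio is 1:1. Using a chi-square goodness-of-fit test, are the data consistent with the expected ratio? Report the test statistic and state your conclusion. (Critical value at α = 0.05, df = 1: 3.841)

The 1:1 ratio has 2 parts, so with N = 445 the expected counts are:
  hairy-stemmed: 445 × 1/2 = 222.5
  smooth-stemmed: 445 × 1/2 = 222.5
χ² = Σ (O − E)² / E
  hairy-stemmed: (220 − 222.5)² / 222.5 = 0.0281
  smooth-stemmed: (225 − 222.5)² / 222.5 = 0.0281
χ² = 0.0281 + 0.0281 = 0.0562 ≈ 0.056
Degrees of freedom = 2 − 1 = 1; critical value at α = 0.05 is 3.841.
Since 0.056 < 3.841, we fail to reject the null hypothesis — the data are consistent with the 1:1 ratio.

0.056; consistent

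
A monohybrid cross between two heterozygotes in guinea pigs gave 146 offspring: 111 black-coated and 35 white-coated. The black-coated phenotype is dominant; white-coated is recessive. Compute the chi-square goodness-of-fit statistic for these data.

0.082

For a monohybrid cross between heterozygotes with complete dominance, the expected phenotypic ratio is 3:1.
Expected counts for N = 146 under a 3:1 ratio (total parts = 4):
  black-coated: 146 × 3/4 = 109.5
  white-coated: 146 × 1/4 = 36.5
χ² = Σ (O − E)² / E
  black-coated: (111 − 109.5)² / 109.5 = 0.0205
  white-coated: (35 − 36.5)² / 36.5 = 0.0616
χ² = 0.0205 + 0.0616 = 0.0821 ≈ 0.082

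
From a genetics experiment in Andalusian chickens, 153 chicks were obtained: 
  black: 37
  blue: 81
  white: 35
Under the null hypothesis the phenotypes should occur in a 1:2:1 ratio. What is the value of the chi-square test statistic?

0.582

The 1:2:1 ratio has 4 parts, so with N = 153 the expected counts are:
  black: 153 × 1/4 = 38.25
  blue: 153 × 2/4 = 76.5
  white: 153 × 1/4 = 38.25
χ² = Σ (O − E)² / E
  black: (37 − 38.25)² / 38.25 = 0.0408
  blue: (81 − 76.5)² / 76.5 = 0.2647
  white: (35 − 38.25)² / 38.25 = 0.2761
χ² = 0.0408 + 0.2647 + 0.2761 = 0.5816 ≈ 0.582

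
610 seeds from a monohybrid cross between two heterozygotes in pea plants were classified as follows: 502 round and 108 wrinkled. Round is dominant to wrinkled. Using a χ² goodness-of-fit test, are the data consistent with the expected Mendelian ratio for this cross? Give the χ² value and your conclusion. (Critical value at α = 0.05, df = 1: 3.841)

17.314; not consistent

For a monohybrid cross between heterozygotes with complete dominance, the expected phenotypic ratio is 3:1.
The 3:1 ratio has 4 parts, so with N = 610 the expected counts are:
  round: 610 × 3/4 = 457.5
  wrinkled: 610 × 1/4 = 152.5
χ² = Σ (O − E)² / E
  round: (502 − 457.5)² / 457.5 = 4.3284
  wrinkled: (108 − 152.5)² / 152.5 = 12.9852
χ² = 4.3284 + 12.9852 = 17.3136 ≈ 17.314
Degrees of freedom = 2 − 1 = 1; critical value at α = 0.05 is 3.841.
Since 17.314 > 3.841, we reject the null hypothesis — the data do not fit the 3:1 ratio.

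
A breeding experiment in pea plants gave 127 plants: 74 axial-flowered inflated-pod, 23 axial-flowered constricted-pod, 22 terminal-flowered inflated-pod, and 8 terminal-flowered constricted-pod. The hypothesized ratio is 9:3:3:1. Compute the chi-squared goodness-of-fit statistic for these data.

Total ratio parts = 16. Expected numbers out of 127:
  axial-flowered inflated-pod: 127 × 9/16 = 71.4375
  axial-flowered constricted-pod: 127 × 3/16 = 23.8125
  terminal-flowered inflated-pod: 127 × 3/16 = 23.8125
  terminal-flowered constricted-pod: 127 × 1/16 = 7.9375
χ² = Σ (O − E)² / E
  axial-flowered inflated-pod: (74 − 71.4375)² / 71.4375 = 0.0919
  axial-flowered constricted-pod: (23 − 23.8125)² / 23.8125 = 0.0277
  terminal-flowered inflated-pod: (22 − 23.8125)² / 23.8125 = 0.1380
  terminal-flowered constricted-pod: (8 − 7.9375)² / 7.9375 = 0.0005
χ² = 0.0919 + 0.0277 + 0.1380 + 0.0005 = 0.2581 ≈ 0.258

0.258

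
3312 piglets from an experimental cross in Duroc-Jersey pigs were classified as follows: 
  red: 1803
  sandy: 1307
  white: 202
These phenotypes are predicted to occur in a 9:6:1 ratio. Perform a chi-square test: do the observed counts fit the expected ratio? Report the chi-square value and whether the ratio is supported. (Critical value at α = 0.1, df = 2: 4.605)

5.455; not consistent

Expected counts for N = 3312 under a 9:6:1 ratio (total parts = 16):
  red: 3312 × 9/16 = 1863
  sandy: 3312 × 6/16 = 1242
  white: 3312 × 1/16 = 207
χ² = Σ (O − E)² / E
  red: (1803 − 1863)² / 1863 = 1.9324
  sandy: (1307 − 1242)² / 1242 = 3.4018
  white: (202 − 207)² / 207 = 0.1208
χ² = 1.9324 + 3.4018 + 0.1208 = 5.455
Degrees of freedom = 3 − 1 = 2; critical value at α = 0.1 is 4.605.
Since 5.455 > 4.605, we reject the null hypothesis — the data do not fit the 9:6:1 ratio.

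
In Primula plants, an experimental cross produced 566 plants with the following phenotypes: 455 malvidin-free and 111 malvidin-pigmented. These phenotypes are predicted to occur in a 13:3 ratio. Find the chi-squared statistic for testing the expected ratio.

0.276

The 13:3 ratio has 16 parts, so with N = 566 the expected counts are:
  malvidin-free: 566 × 13/16 = 459.875
  malvidin-pigmented: 566 × 3/16 = 106.125
χ² = Σ (O − E)² / E
  malvidin-free: (455 − 459.875)² / 459.875 = 0.0517
  malvidin-pigmented: (111 − 106.125)² / 106.125 = 0.2239
χ² = 0.0517 + 0.2239 = 0.2756 ≈ 0.276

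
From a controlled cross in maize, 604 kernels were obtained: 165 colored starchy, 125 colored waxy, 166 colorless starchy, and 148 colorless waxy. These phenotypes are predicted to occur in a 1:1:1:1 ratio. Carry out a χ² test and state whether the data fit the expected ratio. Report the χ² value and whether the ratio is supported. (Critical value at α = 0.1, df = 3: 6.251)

7.325; not consistent

Under the 1:1:1:1 hypothesis (Σ ratio = 4, N = 604):
  colored starchy: 604 × 1/4 = 151
  colored waxy: 604 × 1/4 = 151
  colorless starchy: 604 × 1/4 = 151
  colorless waxy: 604 × 1/4 = 151
χ² = Σ (O − E)² / E
  colored starchy: (165 − 151)² / 151 = 1.2980
  colored waxy: (125 − 151)² / 151 = 4.4768
  colorless starchy: (166 − 151)² / 151 = 1.4901
  colorless waxy: (148 − 151)² / 151 = 0.0596
χ² = 1.2980 + 4.4768 + 1.4901 + 0.0596 = 7.3245 ≈ 7.325
Degrees of freedom = 4 − 1 = 3; critical value at α = 0.1 is 6.251.
Since 7.325 > 6.251, we reject the null hypothesis — the data do not fit the 1:1:1:1 ratio.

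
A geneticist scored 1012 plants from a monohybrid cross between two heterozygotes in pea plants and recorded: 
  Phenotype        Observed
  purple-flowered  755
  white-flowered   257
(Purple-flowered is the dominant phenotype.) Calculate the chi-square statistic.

0.084

For a monohybrid cross between heterozygotes with complete dominance, the expected phenotypic ratio is 3:1.
The 3:1 ratio has 4 parts, so with N = 1012 the expected counts are:
  purple-flowered: 1012 × 3/4 = 759
  white-flowered: 1012 × 1/4 = 253
χ² = Σ (O − E)² / E
  purple-flowered: (755 − 759)² / 759 = 0.0211
  white-flowered: (257 − 253)² / 253 = 0.0632
χ² = 0.0211 + 0.0632 = 0.0843 ≈ 0.084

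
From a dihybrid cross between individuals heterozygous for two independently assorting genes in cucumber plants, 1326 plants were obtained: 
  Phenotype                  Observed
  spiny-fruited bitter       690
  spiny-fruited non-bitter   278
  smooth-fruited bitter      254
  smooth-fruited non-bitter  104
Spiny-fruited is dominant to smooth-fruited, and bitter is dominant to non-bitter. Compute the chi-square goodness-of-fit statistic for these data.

13.157

A dihybrid F₂ with independent assortment and complete dominance at both loci gives a 9:3:3:1 phenotypic ratio.
The 9:3:3:1 ratio has 16 parts, so with N = 1326 the expected counts are:
  spiny-fruited bitter: 1326 × 9/16 = 745.875
  spiny-fruited non-bitter: 1326 × 3/16 = 248.625
  smooth-fruited bitter: 1326 × 3/16 = 248.625
  smooth-fruited non-bitter: 1326 × 1/16 = 82.875
χ² = Σ (O − E)² / E
  spiny-fruited bitter: (690 − 745.875)² / 745.875 = 4.1857
  spiny-fruited non-bitter: (278 − 248.625)² / 248.625 = 3.4707
  smooth-fruited bitter: (254 − 248.625)² / 248.625 = 0.1162
  smooth-fruited non-bitter: (104 − 82.875)² / 82.875 = 5.3848
χ² = 4.1857 + 3.4707 + 0.1162 + 5.3848 = 13.1574 ≈ 13.157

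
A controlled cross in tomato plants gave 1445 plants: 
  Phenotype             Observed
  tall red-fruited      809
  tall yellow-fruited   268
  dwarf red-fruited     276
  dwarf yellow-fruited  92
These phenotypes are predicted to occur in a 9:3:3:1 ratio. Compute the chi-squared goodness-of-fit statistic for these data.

0.176

Under the 9:3:3:1 hypothesis (Σ ratio = 16, N = 1445):
  tall red-fruited: 1445 × 9/16 = 812.8125
  tall yellow-fruited: 1445 × 3/16 = 270.9375
  dwarf red-fruited: 1445 × 3/16 = 270.9375
  dwarf yellow-fruited: 1445 × 1/16 = 90.3125
χ² = Σ (O − E)² / E
  tall red-fruited: (809 − 812.8125)² / 812.8125 = 0.0179
  tall yellow-fruited: (268 − 270.9375)² / 270.9375 = 0.0318
  dwarf red-fruited: (276 − 270.9375)² / 270.9375 = 0.0946
  dwarf yellow-fruited: (92 − 90.3125)² / 90.3125 = 0.0315
χ² = 0.0179 + 0.0318 + 0.0946 + 0.0315 = 0.1758 ≈ 0.176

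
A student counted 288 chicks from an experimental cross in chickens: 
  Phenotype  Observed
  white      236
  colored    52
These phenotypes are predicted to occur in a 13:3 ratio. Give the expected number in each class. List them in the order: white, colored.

234, 54

Total ratio parts = 16. Expected numbers out of 288:
  white: 288 × 13/16 = 234
  colored: 288 × 3/16 = 54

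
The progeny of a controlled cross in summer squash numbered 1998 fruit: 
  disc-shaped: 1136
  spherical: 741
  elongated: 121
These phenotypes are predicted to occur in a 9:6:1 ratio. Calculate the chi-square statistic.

0.342

Expected counts for N = 1998 under a 9:6:1 ratio (total parts = 16):
  disc-shaped: 1998 × 9/16 = 1123.875
  spherical: 1998 × 6/16 = 749.25
  elongated: 1998 × 1/16 = 124.875
χ² = Σ (O − E)² / E
  disc-shaped: (1136 − 1123.875)² / 1123.875 = 0.1308
  spherical: (741 − 749.25)² / 749.25 = 0.0908
  elongated: (121 − 124.875)² / 124.875 = 0.1202
χ² = 0.1308 + 0.0908 + 0.1202 = 0.3418 ≈ 0.342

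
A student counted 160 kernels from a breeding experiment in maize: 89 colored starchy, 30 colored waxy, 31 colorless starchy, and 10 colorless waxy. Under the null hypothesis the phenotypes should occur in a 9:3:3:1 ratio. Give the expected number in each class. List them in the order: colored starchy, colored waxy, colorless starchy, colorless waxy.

Total ratio parts = 16. Expected numbers out of 160:
  colored starchy: 160 × 9/16 = 90
  colored waxy: 160 × 3/16 = 30
  colorless starchy: 160 × 3/16 = 30
  colorless waxy: 160 × 1/16 = 10

90, 30, 30, 10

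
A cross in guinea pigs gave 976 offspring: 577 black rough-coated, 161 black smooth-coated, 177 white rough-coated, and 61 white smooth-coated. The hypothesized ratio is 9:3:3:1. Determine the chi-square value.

4.270

Under the 9:3:3:1 hypothesis (Σ ratio = 16, N = 976):
  black rough-coated: 976 × 9/16 = 549
  black smooth-coated: 976 × 3/16 = 183
  white rough-coated: 976 × 3/16 = 183
  white smooth-coated: 976 × 1/16 = 61
χ² = Σ (O − E)² / E
  black rough-coated: (577 − 549)² / 549 = 1.4281
  black smooth-coated: (161 − 183)² / 183 = 2.6448
  white rough-coated: (177 − 183)² / 183 = 0.1967
  white smooth-coated: (61 − 61)² / 61 = 0.0000
χ² = 1.4281 + 2.6448 + 0.1967 + 0.0000 = 4.2696 ≈ 4.270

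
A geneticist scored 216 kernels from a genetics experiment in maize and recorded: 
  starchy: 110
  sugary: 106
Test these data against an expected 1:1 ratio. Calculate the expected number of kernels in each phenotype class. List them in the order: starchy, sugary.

Under the 1:1 hypothesis (Σ ratio = 2, N = 216):
  starchy: 216 × 1/2 = 108
  sugary: 216 × 1/2 = 108

108, 108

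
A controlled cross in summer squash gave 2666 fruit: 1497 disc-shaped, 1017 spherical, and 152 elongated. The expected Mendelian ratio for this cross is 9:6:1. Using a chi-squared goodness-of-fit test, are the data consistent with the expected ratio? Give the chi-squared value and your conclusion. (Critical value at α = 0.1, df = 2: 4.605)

Under the 9:6:1 hypothesis (Σ ratio = 16, N = 2666):
  disc-shaped: 2666 × 9/16 = 1499.625
  spherical: 2666 × 6/16 = 999.75
  elongated: 2666 × 1/16 = 166.625
χ² = Σ (O − E)² / E
  disc-shaped: (1497 − 1499.625)² / 1499.625 = 0.0046
  spherical: (1017 − 999.75)² / 999.75 = 0.2976
  elongated: (152 − 166.625)² / 166.625 = 1.2837
χ² = 0.0046 + 0.2976 + 1.2837 = 1.5859 ≈ 1.586
Degrees of freedom = 3 − 1 = 2; critical value at α = 0.1 is 4.605.
Since 1.586 < 4.605, we fail to reject the null hypothesis — the data are consistent with the 9:6:1 ratio.

1.586; consistent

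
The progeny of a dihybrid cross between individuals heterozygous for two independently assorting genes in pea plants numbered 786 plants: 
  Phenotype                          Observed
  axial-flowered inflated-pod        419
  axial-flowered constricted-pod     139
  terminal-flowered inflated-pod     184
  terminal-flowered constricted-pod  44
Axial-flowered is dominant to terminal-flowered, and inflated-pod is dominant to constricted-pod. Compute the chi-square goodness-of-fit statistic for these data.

11.322

A dihybrid F₂ with independent assortment and complete dominance at both loci gives a 9:3:3:1 phenotypic ratio.
Expected counts for N = 786 under a 9:3:3:1 ratio (total parts = 16):
  axial-flowered inflated-pod: 786 × 9/16 = 442.125
  axial-flowered constricted-pod: 786 × 3/16 = 147.375
  terminal-flowered inflated-pod: 786 × 3/16 = 147.375
  terminal-flowered constricted-pod: 786 × 1/16 = 49.125
χ² = Σ (O − E)² / E
  axial-flowered inflated-pod: (419 − 442.125)² / 442.125 = 1.2095
  axial-flowered constricted-pod: (139 − 147.375)² / 147.375 = 0.4759
  terminal-flowered inflated-pod: (184 − 147.375)² / 147.375 = 9.1019
  terminal-flowered constricted-pod: (44 − 49.125)² / 49.125 = 0.5347
χ² = 1.2095 + 0.4759 + 9.1019 + 0.5347 = 11.322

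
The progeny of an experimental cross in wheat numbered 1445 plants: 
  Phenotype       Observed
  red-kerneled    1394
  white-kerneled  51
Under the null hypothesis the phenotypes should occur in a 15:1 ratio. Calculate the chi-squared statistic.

The 15:1 ratio has 16 parts, so with N = 1445 the expected counts are:
  red-kerneled: 1445 × 15/16 = 1354.6875
  white-kerneled: 1445 × 1/16 = 90.3125
χ² = Σ (O − E)² / E
  red-kerneled: (1394 − 1354.6875)² / 1354.6875 = 1.1408
  white-kerneled: (51 − 90.3125)² / 90.3125 = 17.1125
χ² = 1.1408 + 17.1125 = 18.2533 ≈ 18.253

18.253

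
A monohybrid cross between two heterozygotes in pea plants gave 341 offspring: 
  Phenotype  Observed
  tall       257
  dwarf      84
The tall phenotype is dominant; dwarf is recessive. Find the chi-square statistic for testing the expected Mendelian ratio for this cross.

0.024

For a monohybrid cross between heterozygotes with complete dominance, the expected phenotypic ratio is 3:1.
Under the 3:1 hypothesis (Σ ratio = 4, N = 341):
  tall: 341 × 3/4 = 255.75
  dwarf: 341 × 1/4 = 85.25
χ² = Σ (O − E)² / E
  tall: (257 − 255.75)² / 255.75 = 0.0061
  dwarf: (84 − 85.25)² / 85.25 = 0.0183
χ² = 0.0061 + 0.0183 = 0.0244 ≈ 0.024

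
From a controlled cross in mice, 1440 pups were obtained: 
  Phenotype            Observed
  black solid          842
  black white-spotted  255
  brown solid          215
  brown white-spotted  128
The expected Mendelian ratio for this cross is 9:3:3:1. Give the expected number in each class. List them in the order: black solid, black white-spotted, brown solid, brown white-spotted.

Total ratio parts = 16. Expected numbers out of 1440:
  black solid: 1440 × 9/16 = 810
  black white-spotted: 1440 × 3/16 = 270
  brown solid: 1440 × 3/16 = 270
  brown white-spotted: 1440 × 1/16 = 90

810, 270, 270, 90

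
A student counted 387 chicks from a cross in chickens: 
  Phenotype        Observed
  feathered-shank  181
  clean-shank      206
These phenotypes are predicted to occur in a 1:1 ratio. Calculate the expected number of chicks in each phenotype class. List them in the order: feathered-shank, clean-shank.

193.5, 193.5

Expected counts for N = 387 under a 1:1 ratio (total parts = 2):
  feathered-shank: 387 × 1/2 = 193.5
  clean-shank: 387 × 1/2 = 193.5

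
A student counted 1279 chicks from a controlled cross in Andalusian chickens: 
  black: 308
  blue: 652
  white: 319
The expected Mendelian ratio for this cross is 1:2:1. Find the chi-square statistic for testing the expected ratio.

The 1:2:1 ratio has 4 parts, so with N = 1279 the expected counts are:
  black: 1279 × 1/4 = 319.75
  blue: 1279 × 2/4 = 639.5
  white: 1279 × 1/4 = 319.75
χ² = Σ (O − E)² / E
  black: (308 − 319.75)² / 319.75 = 0.4318
  blue: (652 − 639.5)² / 639.5 = 0.2443
  white: (319 − 319.75)² / 319.75 = 0.0018
χ² = 0.4318 + 0.2443 + 0.0018 = 0.6779 ≈ 0.678

0.678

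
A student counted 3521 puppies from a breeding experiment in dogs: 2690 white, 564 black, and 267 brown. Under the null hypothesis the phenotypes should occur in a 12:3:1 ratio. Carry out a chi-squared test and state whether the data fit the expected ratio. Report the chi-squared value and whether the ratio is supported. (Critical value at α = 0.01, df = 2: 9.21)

24.944; not consistent

Total ratio parts = 16. Expected numbers out of 3521:
  white: 3521 × 12/16 = 2640.75
  black: 3521 × 3/16 = 660.1875
  brown: 3521 × 1/16 = 220.0625
χ² = Σ (O − E)² / E
  white: (2690 − 2640.75)² / 2640.75 = 0.9185
  black: (564 − 660.1875)² / 660.1875 = 14.0143
  brown: (267 − 220.0625)² / 220.0625 = 10.0114
χ² = 0.9185 + 14.0143 + 10.0114 = 24.9442 ≈ 24.944
Degrees of freedom = 3 − 1 = 2; critical value at α = 0.01 is 9.21.
Since 24.944 > 9.21, we reject the null hypothesis — the data do not fit the 12:3:1 ratio.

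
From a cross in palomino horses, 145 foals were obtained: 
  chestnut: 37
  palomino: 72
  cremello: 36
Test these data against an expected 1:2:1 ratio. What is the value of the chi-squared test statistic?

Under the 1:2:1 hypothesis (Σ ratio = 4, N = 145):
  chestnut: 145 × 1/4 = 36.25
  palomino: 145 × 2/4 = 72.5
  cremello: 145 × 1/4 = 36.25
χ² = Σ (O − E)² / E
  chestnut: (37 − 36.25)² / 36.25 = 0.0155
  palomino: (72 − 72.5)² / 72.5 = 0.0034
  cremello: (36 − 36.25)² / 36.25 = 0.0017
χ² = 0.0155 + 0.0034 + 0.0017 = 0.0206 ≈ 0.021

0.021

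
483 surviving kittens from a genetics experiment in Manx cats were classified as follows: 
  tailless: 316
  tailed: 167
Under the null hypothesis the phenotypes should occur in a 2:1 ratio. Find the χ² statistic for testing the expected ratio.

Expected counts for N = 483 under a 2:1 ratio (total parts = 3):
  tailless: 483 × 2/3 = 322
  tailed: 483 × 1/3 = 161
χ² = Σ (O − E)² / E
  tailless: (316 − 322)² / 322 = 0.1118
  tailed: (167 − 161)² / 161 = 0.2236
χ² = 0.1118 + 0.2236 = 0.3354 ≈ 0.335

0.335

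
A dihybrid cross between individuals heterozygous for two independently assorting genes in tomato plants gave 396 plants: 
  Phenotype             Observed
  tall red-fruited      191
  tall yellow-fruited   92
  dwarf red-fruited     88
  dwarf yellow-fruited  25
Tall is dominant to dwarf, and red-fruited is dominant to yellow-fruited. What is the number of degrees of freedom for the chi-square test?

3

A dihybrid F₂ with independent assortment and complete dominance at both loci gives a 9:3:3:1 phenotypic ratio.
A goodness-of-fit test with 4 phenotype classes has df = 4 − 1 = 3.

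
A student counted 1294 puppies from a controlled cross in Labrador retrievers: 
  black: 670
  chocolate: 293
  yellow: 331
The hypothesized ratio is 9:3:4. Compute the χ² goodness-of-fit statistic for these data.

15.235

Expected counts for N = 1294 under a 9:3:4 ratio (total parts = 16):
  black: 1294 × 9/16 = 727.875
  chocolate: 1294 × 3/16 = 242.625
  yellow: 1294 × 4/16 = 323.5
χ² = Σ (O − E)² / E
  black: (670 − 727.875)² / 727.875 = 4.6018
  chocolate: (293 − 242.625)² / 242.625 = 10.4591
  yellow: (331 − 323.5)² / 323.5 = 0.1739
χ² = 4.6018 + 10.4591 + 0.1739 = 15.2348 ≈ 15.235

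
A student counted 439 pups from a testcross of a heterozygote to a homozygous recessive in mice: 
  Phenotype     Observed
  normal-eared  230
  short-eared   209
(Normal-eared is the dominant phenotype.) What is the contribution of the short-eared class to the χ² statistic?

A testcross of a heterozygote (Aa × aa) gives a 1:1 phenotypic ratio.
Total ratio parts = 2. Expected numbers out of 439:
  normal-eared: 439 × 1/2 = 219.5
  short-eared: 439 × 1/2 = 219.5
Contribution of short-eared: (209 − 219.5)² / 219.5 = 0.5023

0.502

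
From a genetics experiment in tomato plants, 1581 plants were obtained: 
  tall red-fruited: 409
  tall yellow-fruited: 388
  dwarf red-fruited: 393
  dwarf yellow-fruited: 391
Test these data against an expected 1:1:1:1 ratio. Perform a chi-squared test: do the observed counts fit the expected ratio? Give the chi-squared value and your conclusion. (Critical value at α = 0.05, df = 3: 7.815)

0.670; consistent

The 1:1:1:1 ratio has 4 parts, so with N = 1581 the expected counts are:
  tall red-fruited: 1581 × 1/4 = 395.25
  tall yellow-fruited: 1581 × 1/4 = 395.25
  dwarf red-fruited: 1581 × 1/4 = 395.25
  dwarf yellow-fruited: 1581 × 1/4 = 395.25
χ² = Σ (O − E)² / E
  tall red-fruited: (409 − 395.25)² / 395.25 = 0.4783
  tall yellow-fruited: (388 − 395.25)² / 395.25 = 0.1330
  dwarf red-fruited: (393 − 395.25)² / 395.25 = 0.0128
  dwarf yellow-fruited: (391 − 395.25)² / 395.25 = 0.0457
χ² = 0.4783 + 0.1330 + 0.0128 + 0.0457 = 0.6698 ≈ 0.670
Degrees of freedom = 4 − 1 = 3; critical value at α = 0.05 is 7.815.
Since 0.670 < 7.815, we fail to reject the null hypothesis — the data are consistent with the 1:1:1:1 ratio.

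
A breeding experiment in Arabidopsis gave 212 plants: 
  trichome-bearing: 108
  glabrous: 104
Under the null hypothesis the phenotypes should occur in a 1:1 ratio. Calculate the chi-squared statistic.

The 1:1 ratio has 2 parts, so with N = 212 the expected counts are:
  trichome-bearing: 212 × 1/2 = 106
  glabrous: 212 × 1/2 = 106
χ² = Σ (O − E)² / E
  trichome-bearing: (108 − 106)² / 106 = 0.0377
  glabrous: (104 − 106)² / 106 = 0.0377
χ² = 0.0377 + 0.0377 = 0.0754 ≈ 0.075

0.075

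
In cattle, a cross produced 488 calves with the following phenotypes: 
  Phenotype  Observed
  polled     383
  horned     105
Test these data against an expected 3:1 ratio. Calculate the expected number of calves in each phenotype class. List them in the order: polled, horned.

Under the 3:1 hypothesis (Σ ratio = 4, N = 488):
  polled: 488 × 3/4 = 366
  horned: 488 × 1/4 = 122

366, 122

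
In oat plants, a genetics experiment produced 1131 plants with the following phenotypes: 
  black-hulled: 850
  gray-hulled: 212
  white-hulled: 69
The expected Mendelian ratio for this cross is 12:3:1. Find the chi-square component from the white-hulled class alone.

0.040

The 12:3:1 ratio has 16 parts, so with N = 1131 the expected counts are:
  black-hulled: 1131 × 12/16 = 848.25
  gray-hulled: 1131 × 3/16 = 212.0625
  white-hulled: 1131 × 1/16 = 70.6875
Contribution of white-hulled: (69 − 70.6875)² / 70.6875 = 0.0403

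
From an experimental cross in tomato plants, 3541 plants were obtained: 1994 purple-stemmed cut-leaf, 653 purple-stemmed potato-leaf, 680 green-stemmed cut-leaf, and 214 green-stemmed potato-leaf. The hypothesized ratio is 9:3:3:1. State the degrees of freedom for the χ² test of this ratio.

3

A goodness-of-fit test with 4 phenotype classes has df = 4 − 1 = 3.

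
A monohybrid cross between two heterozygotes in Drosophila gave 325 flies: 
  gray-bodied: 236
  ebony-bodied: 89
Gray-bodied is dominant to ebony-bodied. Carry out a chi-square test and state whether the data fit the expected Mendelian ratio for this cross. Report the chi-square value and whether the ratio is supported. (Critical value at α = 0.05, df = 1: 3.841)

For a monohybrid cross between heterozygotes with complete dominance, the expected phenotypic ratio is 3:1.
Expected counts for N = 325 under a 3:1 ratio (total parts = 4):
  gray-bodied: 325 × 3/4 = 243.75
  ebony-bodied: 325 × 1/4 = 81.25
χ² = Σ (O − E)² / E
  gray-bodied: (236 − 243.75)² / 243.75 = 0.2464
  ebony-bodied: (89 − 81.25)² / 81.25 = 0.7392
χ² = 0.2464 + 0.7392 = 0.9856 ≈ 0.986
Degrees of freedom = 2 − 1 = 1; critical value at α = 0.05 is 3.841.
Since 0.986 < 3.841, we fail to reject the null hypothesis — the data are consistent with the 3:1 ratio.

0.986; consistent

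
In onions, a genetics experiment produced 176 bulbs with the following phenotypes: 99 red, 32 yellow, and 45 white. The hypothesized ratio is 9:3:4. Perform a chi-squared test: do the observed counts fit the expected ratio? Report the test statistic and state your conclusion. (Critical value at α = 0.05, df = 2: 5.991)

Total ratio parts = 16. Expected numbers out of 176:
  red: 176 × 9/16 = 99
  yellow: 176 × 3/16 = 33
  white: 176 × 4/16 = 44
χ² = Σ (O − E)² / E
  red: (99 − 99)² / 99 = 0.0000
  yellow: (32 − 33)² / 33 = 0.0303
  white: (45 − 44)² / 44 = 0.0227
χ² = 0.0000 + 0.0303 + 0.0227 = 0.053
Degrees of freedom = 3 − 1 = 2; critical value at α = 0.05 is 5.991.
Since 0.053 < 5.991, we fail to reject the null hypothesis — the data are consistent with the 9:3:4 ratio.

0.053; consistent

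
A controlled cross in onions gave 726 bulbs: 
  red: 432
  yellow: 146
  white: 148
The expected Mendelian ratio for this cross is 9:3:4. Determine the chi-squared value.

8.266

Expected counts for N = 726 under a 9:3:4 ratio (total parts = 16):
  red: 726 × 9/16 = 408.375
  yellow: 726 × 3/16 = 136.125
  white: 726 × 4/16 = 181.5
χ² = Σ (O − E)² / E
  red: (432 − 408.375)² / 408.375 = 1.3667
  yellow: (146 − 136.125)² / 136.125 = 0.7164
  white: (148 − 181.5)² / 181.5 = 6.1832
χ² = 1.3667 + 0.7164 + 6.1832 = 8.2663 ≈ 8.266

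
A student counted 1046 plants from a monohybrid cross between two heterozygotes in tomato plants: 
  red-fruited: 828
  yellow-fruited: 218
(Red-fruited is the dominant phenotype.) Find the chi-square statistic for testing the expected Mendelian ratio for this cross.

9.648

For a monohybrid cross between heterozygotes with complete dominance, the expected phenotypic ratio is 3:1.
Under the 3:1 hypothesis (Σ ratio = 4, N = 1046):
  red-fruited: 1046 × 3/4 = 784.5
  yellow-fruited: 1046 × 1/4 = 261.5
χ² = Σ (O − E)² / E
  red-fruited: (828 − 784.5)² / 784.5 = 2.4120
  yellow-fruited: (218 − 261.5)² / 261.5 = 7.2361
χ² = 2.4120 + 7.2361 = 9.6481 ≈ 9.648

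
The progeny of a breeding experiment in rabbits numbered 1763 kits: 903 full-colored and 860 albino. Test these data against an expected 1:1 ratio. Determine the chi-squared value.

Expected counts for N = 1763 under a 1:1 ratio (total parts = 2):
  full-colored: 1763 × 1/2 = 881.5
  albino: 1763 × 1/2 = 881.5
χ² = Σ (O − E)² / E
  full-colored: (903 − 881.5)² / 881.5 = 0.5244
  albino: (860 − 881.5)² / 881.5 = 0.5244
χ² = 0.5244 + 0.5244 = 1.0488 ≈ 1.049

1.049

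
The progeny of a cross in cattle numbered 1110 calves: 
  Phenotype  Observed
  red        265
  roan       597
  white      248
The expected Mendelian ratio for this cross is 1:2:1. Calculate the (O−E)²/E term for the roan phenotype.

Under the 1:2:1 hypothesis (Σ ratio = 4, N = 1110):
  red: 1110 × 1/4 = 277.5
  roan: 1110 × 2/4 = 555
  white: 1110 × 1/4 = 277.5
Contribution of roan: (597 − 555)² / 555 = 3.1784

3.178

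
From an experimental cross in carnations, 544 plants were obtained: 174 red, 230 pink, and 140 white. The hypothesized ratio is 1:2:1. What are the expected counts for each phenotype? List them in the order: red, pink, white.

Under the 1:2:1 hypothesis (Σ ratio = 4, N = 544):
  red: 544 × 1/4 = 136
  pink: 544 × 2/4 = 272
  white: 544 × 1/4 = 136

136, 272, 136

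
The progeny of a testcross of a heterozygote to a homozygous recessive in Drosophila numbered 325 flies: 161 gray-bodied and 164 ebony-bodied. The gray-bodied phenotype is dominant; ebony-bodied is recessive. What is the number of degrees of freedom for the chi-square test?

1

A testcross of a heterozygote (Aa × aa) gives a 1:1 phenotypic ratio.
A goodness-of-fit test with 2 phenotype classes has df = 2 − 1 = 1.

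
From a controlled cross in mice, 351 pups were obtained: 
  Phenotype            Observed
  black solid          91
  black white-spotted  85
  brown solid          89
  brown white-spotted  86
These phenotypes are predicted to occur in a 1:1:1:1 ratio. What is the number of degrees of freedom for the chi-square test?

3

A goodness-of-fit test with 4 phenotype classes has df = 4 − 1 = 3.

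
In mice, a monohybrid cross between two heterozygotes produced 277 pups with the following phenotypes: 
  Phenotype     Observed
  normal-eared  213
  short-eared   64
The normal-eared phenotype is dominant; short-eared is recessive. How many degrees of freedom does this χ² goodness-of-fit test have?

For a monohybrid cross between heterozygotes with complete dominance, the expected phenotypic ratio is 3:1.
A goodness-of-fit test with 2 phenotype classes has df = 2 − 1 = 1.

1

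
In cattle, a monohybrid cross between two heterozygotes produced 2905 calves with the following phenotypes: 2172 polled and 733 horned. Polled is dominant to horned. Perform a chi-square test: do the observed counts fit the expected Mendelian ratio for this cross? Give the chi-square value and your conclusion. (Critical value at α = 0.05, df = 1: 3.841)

For a monohybrid cross between heterozygotes with complete dominance, the expected phenotypic ratio is 3:1.
Under the 3:1 hypothesis (Σ ratio = 4, N = 2905):
  polled: 2905 × 3/4 = 2178.75
  horned: 2905 × 1/4 = 726.25
χ² = Σ (O − E)² / E
  polled: (2172 − 2178.75)² / 2178.75 = 0.0209
  horned: (733 − 726.25)² / 726.25 = 0.0627
χ² = 0.0209 + 0.0627 = 0.0836 ≈ 0.084
Degrees of freedom = 2 − 1 = 1; critical value at α = 0.05 is 3.841.
Since 0.084 < 3.841, we fail to reject the null hypothesis — the data are consistent with the 3:1 ratio.

0.084; consistent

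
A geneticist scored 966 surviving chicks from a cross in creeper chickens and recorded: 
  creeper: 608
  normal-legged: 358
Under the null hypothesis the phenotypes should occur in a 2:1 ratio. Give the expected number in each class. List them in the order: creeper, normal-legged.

644, 322

The 2:1 ratio has 3 parts, so with N = 966 the expected counts are:
  creeper: 966 × 2/3 = 644
  normal-legged: 966 × 1/3 = 322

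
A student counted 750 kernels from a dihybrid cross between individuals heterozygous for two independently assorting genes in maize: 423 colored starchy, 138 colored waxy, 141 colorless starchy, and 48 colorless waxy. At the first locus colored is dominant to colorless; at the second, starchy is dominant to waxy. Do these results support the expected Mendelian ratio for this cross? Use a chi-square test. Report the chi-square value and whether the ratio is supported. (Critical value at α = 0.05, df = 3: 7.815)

0.080; consistent

A dihybrid F₂ with independent assortment and complete dominance at both loci gives a 9:3:3:1 phenotypic ratio.
Total ratio parts = 16. Expected numbers out of 750:
  colored starchy: 750 × 9/16 = 421.875
  colored waxy: 750 × 3/16 = 140.625
  colorless starchy: 750 × 3/16 = 140.625
  colorless waxy: 750 × 1/16 = 46.875
χ² = Σ (O − E)² / E
  colored starchy: (423 − 421.875)² / 421.875 = 0.0030
  colored waxy: (138 − 140.625)² / 140.625 = 0.0490
  colorless starchy: (141 − 140.625)² / 140.625 = 0.0010
  colorless waxy: (48 − 46.875)² / 46.875 = 0.0270
χ² = 0.0030 + 0.0490 + 0.0010 + 0.0270 = 0.080
Degrees of freedom = 4 − 1 = 3; critical value at α = 0.05 is 7.815.
Since 0.080 < 7.815, we fail to reject the null hypothesis — the data are consistent with the 9:3:3:1 ratio.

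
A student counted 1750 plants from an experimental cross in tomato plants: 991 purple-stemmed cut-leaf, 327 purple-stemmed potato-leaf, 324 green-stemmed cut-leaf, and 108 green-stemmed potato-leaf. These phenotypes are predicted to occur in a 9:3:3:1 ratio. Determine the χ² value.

0.118

Total ratio parts = 16. Expected numbers out of 1750:
  purple-stemmed cut-leaf: 1750 × 9/16 = 984.375
  purple-stemmed potato-leaf: 1750 × 3/16 = 328.125
  green-stemmed cut-leaf: 1750 × 3/16 = 328.125
  green-stemmed potato-leaf: 1750 × 1/16 = 109.375
χ² = Σ (O − E)² / E
  purple-stemmed cut-leaf: (991 − 984.375)² / 984.375 = 0.0446
  purple-stemmed potato-leaf: (327 − 328.125)² / 328.125 = 0.0039
  green-stemmed cut-leaf: (324 − 328.125)² / 328.125 = 0.0519
  green-stemmed potato-leaf: (108 − 109.375)² / 109.375 = 0.0173
χ² = 0.0446 + 0.0039 + 0.0519 + 0.0173 = 0.1177 ≈ 0.118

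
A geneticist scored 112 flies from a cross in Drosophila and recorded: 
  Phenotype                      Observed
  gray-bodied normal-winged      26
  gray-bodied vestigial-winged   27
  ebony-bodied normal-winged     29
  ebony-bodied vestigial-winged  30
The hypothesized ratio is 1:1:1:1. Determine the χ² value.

0.357

Under the 1:1:1:1 hypothesis (Σ ratio = 4, N = 112):
  gray-bodied normal-winged: 112 × 1/4 = 28
  gray-bodied vestigial-winged: 112 × 1/4 = 28
  ebony-bodied normal-winged: 112 × 1/4 = 28
  ebony-bodied vestigial-winged: 112 × 1/4 = 28
χ² = Σ (O − E)² / E
  gray-bodied normal-winged: (26 − 28)² / 28 = 0.1429
  gray-bodied vestigial-winged: (27 − 28)² / 28 = 0.0357
  ebony-bodied normal-winged: (29 − 28)² / 28 = 0.0357
  ebony-bodied vestigial-winged: (30 − 28)² / 28 = 0.1429
χ² = 0.1429 + 0.0357 + 0.0357 + 0.1429 = 0.3572 ≈ 0.357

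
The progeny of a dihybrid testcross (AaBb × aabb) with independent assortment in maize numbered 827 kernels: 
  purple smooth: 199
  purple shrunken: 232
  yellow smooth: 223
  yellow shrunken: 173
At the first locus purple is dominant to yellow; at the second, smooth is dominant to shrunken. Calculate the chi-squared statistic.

10.161

A dihybrid testcross with independent assortment gives a 1:1:1:1 ratio.
The 1:1:1:1 ratio has 4 parts, so with N = 827 the expected counts are:
  purple smooth: 827 × 1/4 = 206.75
  purple shrunken: 827 × 1/4 = 206.75
  yellow smooth: 827 × 1/4 = 206.75
  yellow shrunken: 827 × 1/4 = 206.75
χ² = Σ (O − E)² / E
  purple smooth: (199 − 206.75)² / 206.75 = 0.2905
  purple shrunken: (232 − 206.75)² / 206.75 = 3.0837
  yellow smooth: (223 − 206.75)² / 206.75 = 1.2772
  yellow shrunken: (173 − 206.75)² / 206.75 = 5.5094
χ² = 0.2905 + 3.0837 + 1.2772 + 5.5094 = 10.1608 ≈ 10.161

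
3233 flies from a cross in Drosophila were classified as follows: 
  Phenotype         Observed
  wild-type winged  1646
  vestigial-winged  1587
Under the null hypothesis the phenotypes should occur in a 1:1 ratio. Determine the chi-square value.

Total ratio parts = 2. Expected numbers out of 3233:
  wild-type winged: 3233 × 1/2 = 1616.5
  vestigial-winged: 3233 × 1/2 = 1616.5
χ² = Σ (O − E)² / E
  wild-type winged: (1646 − 1616.5)² / 1616.5 = 0.5384
  vestigial-winged: (1587 − 1616.5)² / 1616.5 = 0.5384
χ² = 0.5384 + 0.5384 = 1.0768 ≈ 1.077

1.077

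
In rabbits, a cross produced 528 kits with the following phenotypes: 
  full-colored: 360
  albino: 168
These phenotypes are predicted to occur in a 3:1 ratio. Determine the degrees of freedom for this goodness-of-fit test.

1

A goodness-of-fit test with 2 phenotype classes has df = 2 − 1 = 1.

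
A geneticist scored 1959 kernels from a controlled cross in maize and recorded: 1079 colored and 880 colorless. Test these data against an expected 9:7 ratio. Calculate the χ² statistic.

1.091

The 9:7 ratio has 16 parts, so with N = 1959 the expected counts are:
  colored: 1959 × 9/16 = 1101.9375
  colorless: 1959 × 7/16 = 857.0625
χ² = Σ (O − E)² / E
  colored: (1079 − 1101.9375)² / 1101.9375 = 0.4775
  colorless: (880 − 857.0625)² / 857.0625 = 0.6139
χ² = 0.4775 + 0.6139 = 1.0914 ≈ 1.091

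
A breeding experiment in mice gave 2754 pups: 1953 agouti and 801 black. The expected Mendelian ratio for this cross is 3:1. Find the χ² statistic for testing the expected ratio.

24.510

Expected counts for N = 2754 under a 3:1 ratio (total parts = 4):
  agouti: 2754 × 3/4 = 2065.5
  black: 2754 × 1/4 = 688.5
χ² = Σ (O − E)² / E
  agouti: (1953 − 2065.5)² / 2065.5 = 6.1275
  black: (801 − 688.5)² / 688.5 = 18.3824
χ² = 6.1275 + 18.3824 = 24.5099 ≈ 24.510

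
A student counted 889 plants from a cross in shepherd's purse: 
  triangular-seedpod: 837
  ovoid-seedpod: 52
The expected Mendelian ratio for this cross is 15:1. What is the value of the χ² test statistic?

0.244

The 15:1 ratio has 16 parts, so with N = 889 the expected counts are:
  triangular-seedpod: 889 × 15/16 = 833.4375
  ovoid-seedpod: 889 × 1/16 = 55.5625
χ² = Σ (O − E)² / E
  triangular-seedpod: (837 − 833.4375)² / 833.4375 = 0.0152
  ovoid-seedpod: (52 − 55.5625)² / 55.5625 = 0.2284
χ² = 0.0152 + 0.2284 = 0.2436 ≈ 0.244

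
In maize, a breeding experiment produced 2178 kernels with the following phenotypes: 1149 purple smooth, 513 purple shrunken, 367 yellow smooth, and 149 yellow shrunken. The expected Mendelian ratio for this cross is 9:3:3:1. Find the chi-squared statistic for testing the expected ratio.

Under the 9:3:3:1 hypothesis (Σ ratio = 16, N = 2178):
  purple smooth: 2178 × 9/16 = 1225.125
  purple shrunken: 2178 × 3/16 = 408.375
  yellow smooth: 2178 × 3/16 = 408.375
  yellow shrunken: 2178 × 1/16 = 136.125
χ² = Σ (O − E)² / E
  purple smooth: (1149 − 1225.125)² / 1225.125 = 4.7301
  purple shrunken: (513 − 408.375)² / 408.375 = 26.8048
  yellow smooth: (367 − 408.375)² / 408.375 = 4.1920
  yellow shrunken: (149 − 136.125)² / 136.125 = 1.2177
χ² = 4.7301 + 26.8048 + 4.1920 + 1.2177 = 36.9446 ≈ 36.945

36.945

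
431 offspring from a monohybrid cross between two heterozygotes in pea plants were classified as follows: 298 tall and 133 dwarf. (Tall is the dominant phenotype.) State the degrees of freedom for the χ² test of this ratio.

1

For a monohybrid cross between heterozygotes with complete dominance, the expected phenotypic ratio is 3:1.
A goodness-of-fit test with 2 phenotype classes has df = 2 − 1 = 1.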